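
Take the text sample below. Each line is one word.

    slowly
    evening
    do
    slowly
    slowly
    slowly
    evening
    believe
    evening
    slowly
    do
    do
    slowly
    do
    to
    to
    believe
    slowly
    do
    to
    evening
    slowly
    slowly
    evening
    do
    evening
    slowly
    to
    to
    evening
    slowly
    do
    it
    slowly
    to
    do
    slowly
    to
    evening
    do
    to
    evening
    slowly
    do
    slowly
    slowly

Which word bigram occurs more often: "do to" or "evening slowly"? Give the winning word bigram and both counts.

"evening slowly" (5 vs 3)

"do to": 3 occurrences
"evening slowly": 5 occurrences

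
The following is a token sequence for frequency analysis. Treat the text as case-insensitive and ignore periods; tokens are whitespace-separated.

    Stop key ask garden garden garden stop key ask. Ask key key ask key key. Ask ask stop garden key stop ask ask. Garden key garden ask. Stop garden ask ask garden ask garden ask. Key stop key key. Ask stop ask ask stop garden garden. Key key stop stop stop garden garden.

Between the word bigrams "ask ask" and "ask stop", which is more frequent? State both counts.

"ask ask": 5 occurrences
"ask stop": 4 occurrences

"ask ask" (5 vs 4)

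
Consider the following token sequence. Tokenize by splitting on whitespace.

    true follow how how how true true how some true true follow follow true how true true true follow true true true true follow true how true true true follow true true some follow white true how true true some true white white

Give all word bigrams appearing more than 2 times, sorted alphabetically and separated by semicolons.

follow true; how true; true follow; true how; true true

Bigram counts meeting the condition (more than 2 times):
  follow true: 4
  how true: 4
  true follow: 5
  true how: 4
  true true: 11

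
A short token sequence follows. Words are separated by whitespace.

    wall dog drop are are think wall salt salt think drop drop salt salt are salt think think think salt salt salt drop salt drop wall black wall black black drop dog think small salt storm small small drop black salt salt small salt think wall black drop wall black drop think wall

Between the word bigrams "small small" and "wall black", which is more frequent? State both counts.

"small small": 1 occurrence
"wall black": 4 occurrences

"wall black" (4 vs 1)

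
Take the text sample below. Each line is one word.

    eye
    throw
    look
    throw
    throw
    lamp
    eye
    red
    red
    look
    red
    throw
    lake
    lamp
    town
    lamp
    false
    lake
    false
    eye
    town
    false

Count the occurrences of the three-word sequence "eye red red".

1

Scanning the 20 overlapping trigram windows for "eye red red":
  position 7–9: eye red red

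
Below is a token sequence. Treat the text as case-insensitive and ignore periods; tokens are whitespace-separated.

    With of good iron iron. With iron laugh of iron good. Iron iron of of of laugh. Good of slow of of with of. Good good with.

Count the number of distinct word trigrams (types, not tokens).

23

27 tokens → 25 trigram windows in total.
Repeated trigrams (each contributes count−1 duplicates):
  good iron iron: 2
  with of good: 2
2 duplicate windows → 25 − 2 = 23 distinct.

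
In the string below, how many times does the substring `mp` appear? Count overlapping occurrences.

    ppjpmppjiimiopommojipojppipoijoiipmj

1

Sliding a length-2 window over the 36 characters (35 positions):
  position 5–6: mp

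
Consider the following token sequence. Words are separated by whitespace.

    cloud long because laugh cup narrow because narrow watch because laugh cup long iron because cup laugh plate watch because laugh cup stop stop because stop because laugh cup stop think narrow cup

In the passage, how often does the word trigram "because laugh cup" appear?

4

Scanning the 31 overlapping trigram windows for "because laugh cup":
  position 3–5: because laugh cup
  position 10–12: because laugh cup
  position 20–22: because laugh cup
  position 27–29: because laugh cup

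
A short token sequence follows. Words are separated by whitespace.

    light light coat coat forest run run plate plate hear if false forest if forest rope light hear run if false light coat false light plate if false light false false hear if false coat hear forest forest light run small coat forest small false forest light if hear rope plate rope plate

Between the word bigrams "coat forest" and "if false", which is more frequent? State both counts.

"if false" (4 vs 2)

"coat forest": 2 occurrences
"if false": 4 occurrences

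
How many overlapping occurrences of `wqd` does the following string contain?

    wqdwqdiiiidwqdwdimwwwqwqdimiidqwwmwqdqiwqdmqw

Sliding a length-3 window over the 45 characters (43 positions):
  position 1–3: wqd
  position 4–6: wqd
  position 12–14: wqd
  position 23–25: wqd
  position 35–37: wqd
  position 40–42: wqd

6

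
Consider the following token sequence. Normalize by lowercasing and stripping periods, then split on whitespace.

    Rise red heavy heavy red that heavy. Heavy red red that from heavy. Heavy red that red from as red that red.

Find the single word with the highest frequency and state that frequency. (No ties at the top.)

"red", 8 times

Unigram frequencies (highest first):
  red: 8
  heavy: 6
  that: 4
  from: 2
  rise: 1
  as: 1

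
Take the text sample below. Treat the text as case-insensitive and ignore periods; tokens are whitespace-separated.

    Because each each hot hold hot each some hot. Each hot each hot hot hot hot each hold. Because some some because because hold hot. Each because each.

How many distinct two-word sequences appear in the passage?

28 tokens → 27 bigram windows in total.
Repeated bigrams (each contributes count−1 duplicates):
  hot each: 5
  each hot: 3
  hot hot: 3
  because each: 2
  hold hot: 2
10 duplicate windows → 27 − 10 = 17 distinct.

17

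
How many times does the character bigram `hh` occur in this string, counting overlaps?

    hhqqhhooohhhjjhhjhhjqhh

7

Sliding a length-2 window over the 23 characters (22 positions):
  position 1–2: hh
  position 5–6: hh
  position 10–11: hh
  position 11–12: hh
  position 15–16: hh
  position 18–19: hh
  position 22–23: hh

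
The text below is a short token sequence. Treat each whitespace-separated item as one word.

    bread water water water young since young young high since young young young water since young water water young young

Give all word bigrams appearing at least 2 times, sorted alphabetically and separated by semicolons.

Bigram counts meeting the condition (at least 2 times):
  since young: 3
  water water: 3
  water young: 2
  young water: 2
  young young: 4

since young; water water; water young; young water; young young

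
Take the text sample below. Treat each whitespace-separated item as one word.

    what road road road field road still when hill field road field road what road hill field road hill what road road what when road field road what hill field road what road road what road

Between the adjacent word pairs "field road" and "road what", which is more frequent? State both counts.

"field road" (6 vs 5)

"field road": 6 occurrences
"road what": 5 occurrences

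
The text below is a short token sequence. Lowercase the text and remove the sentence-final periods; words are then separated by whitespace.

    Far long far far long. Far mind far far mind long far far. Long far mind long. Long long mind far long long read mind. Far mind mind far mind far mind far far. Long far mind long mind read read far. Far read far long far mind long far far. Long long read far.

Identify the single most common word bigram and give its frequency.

Bigram frequencies (highest first):
  far mind: 8
  far long: 7
  long far: 7
  far far: 6
  mind far: 6
  mind long: 4
  … (9 more, each ≤ 4)

"far mind", 8 times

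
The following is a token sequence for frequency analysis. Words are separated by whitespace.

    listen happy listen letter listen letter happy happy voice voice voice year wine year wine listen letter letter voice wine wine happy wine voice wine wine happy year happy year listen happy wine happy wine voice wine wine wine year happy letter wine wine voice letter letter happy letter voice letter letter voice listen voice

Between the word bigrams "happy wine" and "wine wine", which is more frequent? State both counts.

"happy wine": 3 occurrences
"wine wine": 5 occurrences

"wine wine" (5 vs 3)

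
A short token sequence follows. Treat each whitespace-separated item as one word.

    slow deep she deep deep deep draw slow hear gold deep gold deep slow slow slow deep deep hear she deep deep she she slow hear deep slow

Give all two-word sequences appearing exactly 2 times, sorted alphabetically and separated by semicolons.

Bigram counts meeting the condition (exactly 2 times):
  deep she: 2
  deep slow: 2
  gold deep: 2
  she deep: 2
  slow deep: 2
  slow hear: 2
  slow slow: 2

deep she; deep slow; gold deep; she deep; slow deep; slow hear; slow slow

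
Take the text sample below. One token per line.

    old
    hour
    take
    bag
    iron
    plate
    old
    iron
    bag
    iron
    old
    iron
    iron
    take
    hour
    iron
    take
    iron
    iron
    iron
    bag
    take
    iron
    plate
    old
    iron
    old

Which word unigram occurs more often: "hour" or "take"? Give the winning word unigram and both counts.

"hour": 2 occurrences
"take": 4 occurrences

"take" (4 vs 2)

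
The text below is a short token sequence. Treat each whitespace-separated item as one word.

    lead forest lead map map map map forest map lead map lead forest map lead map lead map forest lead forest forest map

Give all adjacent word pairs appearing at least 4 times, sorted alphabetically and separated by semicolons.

lead map; map lead

Bigram counts meeting the condition (at least 4 times):
  lead map: 4
  map lead: 4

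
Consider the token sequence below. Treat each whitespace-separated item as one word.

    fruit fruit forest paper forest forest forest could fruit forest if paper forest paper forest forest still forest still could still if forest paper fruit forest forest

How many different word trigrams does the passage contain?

23

27 tokens → 25 trigram windows in total.
Repeated trigrams (each contributes count−1 duplicates):
  forest paper forest: 2
  paper forest forest: 2
2 duplicate windows → 25 − 2 = 23 distinct.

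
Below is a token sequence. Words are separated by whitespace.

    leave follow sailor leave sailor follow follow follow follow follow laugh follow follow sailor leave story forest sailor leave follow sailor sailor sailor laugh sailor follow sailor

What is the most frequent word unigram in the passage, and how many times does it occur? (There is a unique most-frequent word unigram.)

Unigram frequencies (highest first):
  follow: 10
  sailor: 9
  leave: 4
  laugh: 2
  story: 1
  forest: 1

"follow", 10 times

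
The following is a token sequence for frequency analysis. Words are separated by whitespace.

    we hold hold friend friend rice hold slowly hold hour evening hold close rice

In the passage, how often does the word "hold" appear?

Scanning the 14 tokens for "hold":
  position 2: hold
  position 3: hold
  position 7: hold
  position 9: hold
  position 12: hold

5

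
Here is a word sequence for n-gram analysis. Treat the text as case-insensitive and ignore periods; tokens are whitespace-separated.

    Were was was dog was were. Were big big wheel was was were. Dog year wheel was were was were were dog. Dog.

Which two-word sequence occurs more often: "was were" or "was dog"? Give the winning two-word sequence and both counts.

"was were": 4 occurrences
"was dog": 1 occurrence

"was were" (4 vs 1)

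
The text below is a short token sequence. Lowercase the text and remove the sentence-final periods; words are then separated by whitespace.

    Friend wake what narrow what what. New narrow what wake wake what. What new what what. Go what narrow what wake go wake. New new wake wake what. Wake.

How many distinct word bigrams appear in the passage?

17

29 tokens → 28 bigram windows in total.
Repeated bigrams (each contributes count−1 duplicates):
  narrow what: 3
  wake what: 3
  what wake: 3
  what what: 3
  wake wake: 2
  what narrow: 2
  what new: 2
11 duplicate windows → 28 − 11 = 17 distinct.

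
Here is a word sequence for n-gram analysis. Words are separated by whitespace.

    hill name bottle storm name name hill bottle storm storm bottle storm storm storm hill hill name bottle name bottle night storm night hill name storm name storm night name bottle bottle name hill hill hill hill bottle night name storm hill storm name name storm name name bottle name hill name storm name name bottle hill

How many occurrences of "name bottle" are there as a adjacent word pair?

Scanning the 56 overlapping bigram windows for "name bottle":
  position 2–3: name bottle
  position 17–18: name bottle
  position 19–20: name bottle
  position 30–31: name bottle
  position 48–49: name bottle
  position 55–56: name bottle

6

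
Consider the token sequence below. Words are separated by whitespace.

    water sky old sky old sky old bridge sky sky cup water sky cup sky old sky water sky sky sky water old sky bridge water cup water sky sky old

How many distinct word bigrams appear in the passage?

14

31 tokens → 30 bigram windows in total.
Repeated bigrams (each contributes count−1 duplicates):
  sky old: 5
  old sky: 4
  sky sky: 4
  water sky: 4
  cup water: 2
  sky cup: 2
  sky water: 2
16 duplicate windows → 30 − 16 = 14 distinct.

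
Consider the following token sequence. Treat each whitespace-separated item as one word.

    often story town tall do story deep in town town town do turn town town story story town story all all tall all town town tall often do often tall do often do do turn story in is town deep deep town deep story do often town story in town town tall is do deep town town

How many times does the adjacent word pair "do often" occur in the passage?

Scanning the 56 overlapping bigram windows for "do often":
  position 28–29: do often
  position 31–32: do often
  position 45–46: do often

3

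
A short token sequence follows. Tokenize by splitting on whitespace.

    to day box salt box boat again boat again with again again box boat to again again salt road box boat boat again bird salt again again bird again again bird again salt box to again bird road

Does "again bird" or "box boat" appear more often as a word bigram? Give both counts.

"again bird" (4 vs 3)

"again bird": 4 occurrences
"box boat": 3 occurrences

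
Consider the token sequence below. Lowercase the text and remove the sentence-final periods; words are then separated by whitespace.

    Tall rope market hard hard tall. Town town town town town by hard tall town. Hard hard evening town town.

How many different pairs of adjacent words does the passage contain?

20 tokens → 19 bigram windows in total.
Repeated bigrams (each contributes count−1 duplicates):
  town town: 5
  hard hard: 2
  hard tall: 2
  tall town: 2
7 duplicate windows → 19 − 7 = 12 distinct.

12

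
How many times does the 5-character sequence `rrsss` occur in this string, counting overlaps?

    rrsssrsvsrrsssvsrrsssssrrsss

4

Sliding a length-5 window over the 28 characters (24 positions):
  position 1–5: rrsss
  position 10–14: rrsss
  position 17–21: rrsss
  position 24–28: rrsss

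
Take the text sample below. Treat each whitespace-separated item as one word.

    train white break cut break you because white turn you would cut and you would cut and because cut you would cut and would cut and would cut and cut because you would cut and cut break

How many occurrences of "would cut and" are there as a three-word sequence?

6

Scanning the 35 overlapping trigram windows for "would cut and":
  position 11–13: would cut and
  position 15–17: would cut and
  position 21–23: would cut and
  position 24–26: would cut and
  position 27–29: would cut and
  position 33–35: would cut and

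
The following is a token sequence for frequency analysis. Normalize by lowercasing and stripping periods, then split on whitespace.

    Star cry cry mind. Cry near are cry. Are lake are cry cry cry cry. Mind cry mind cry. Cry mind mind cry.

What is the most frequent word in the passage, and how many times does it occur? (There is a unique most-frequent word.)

"cry", 12 times

Unigram frequencies (highest first):
  cry: 12
  mind: 5
  are: 3
  star: 1
  near: 1
  lake: 1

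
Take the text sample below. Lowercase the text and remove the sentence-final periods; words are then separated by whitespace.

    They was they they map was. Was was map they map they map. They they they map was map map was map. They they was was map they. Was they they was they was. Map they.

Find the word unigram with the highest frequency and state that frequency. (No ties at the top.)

"they", 15 times

Unigram frequencies (highest first):
  they: 15
  was: 11
  map: 10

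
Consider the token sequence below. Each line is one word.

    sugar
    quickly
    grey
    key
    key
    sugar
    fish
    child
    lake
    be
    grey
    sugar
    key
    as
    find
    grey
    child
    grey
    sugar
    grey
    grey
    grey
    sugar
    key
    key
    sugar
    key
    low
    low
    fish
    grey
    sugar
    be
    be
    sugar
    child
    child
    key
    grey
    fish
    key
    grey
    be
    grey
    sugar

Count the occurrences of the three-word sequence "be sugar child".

Scanning the 43 overlapping trigram windows for "be sugar child":
  position 34–36: be sugar child

1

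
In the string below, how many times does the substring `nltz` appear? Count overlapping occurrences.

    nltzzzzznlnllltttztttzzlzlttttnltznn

Sliding a length-4 window over the 36 characters (33 positions):
  position 1–4: nltz
  position 31–34: nltz

2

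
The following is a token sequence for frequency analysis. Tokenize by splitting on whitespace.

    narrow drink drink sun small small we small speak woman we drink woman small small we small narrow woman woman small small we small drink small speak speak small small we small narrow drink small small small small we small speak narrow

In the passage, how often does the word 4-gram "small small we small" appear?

5

Scanning the 39 overlapping 4-gram windows for "small small we small":
  position 5–8: small small we small
  position 14–17: small small we small
  position 21–24: small small we small
  position 29–32: small small we small
  position 37–40: small small we small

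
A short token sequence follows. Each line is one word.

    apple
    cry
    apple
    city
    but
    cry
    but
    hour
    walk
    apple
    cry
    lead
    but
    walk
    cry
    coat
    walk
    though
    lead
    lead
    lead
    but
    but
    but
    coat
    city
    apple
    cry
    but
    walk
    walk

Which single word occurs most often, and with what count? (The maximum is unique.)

"but", 7 times

Unigram frequencies (highest first):
  but: 7
  cry: 5
  walk: 5
  apple: 4
  lead: 4
  city: 2
  … (3 more, each ≤ 2)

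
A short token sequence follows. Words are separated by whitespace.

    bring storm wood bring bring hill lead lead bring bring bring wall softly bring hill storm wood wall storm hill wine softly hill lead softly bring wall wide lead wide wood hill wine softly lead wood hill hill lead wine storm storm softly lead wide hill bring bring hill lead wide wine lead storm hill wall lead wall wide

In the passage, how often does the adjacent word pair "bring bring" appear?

4

Scanning the 58 overlapping bigram windows for "bring bring":
  position 4–5: bring bring
  position 9–10: bring bring
  position 10–11: bring bring
  position 47–48: bring bring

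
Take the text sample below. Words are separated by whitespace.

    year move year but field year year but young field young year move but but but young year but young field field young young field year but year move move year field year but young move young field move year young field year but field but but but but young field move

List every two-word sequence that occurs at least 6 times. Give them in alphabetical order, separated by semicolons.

year but; young field

Bigram counts meeting the condition (at least 6 times):
  year but: 6
  young field: 6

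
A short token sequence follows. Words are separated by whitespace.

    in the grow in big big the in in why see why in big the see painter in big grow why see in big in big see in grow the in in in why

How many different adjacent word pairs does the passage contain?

34 tokens → 33 bigram windows in total.
Repeated bigrams (each contributes count−1 duplicates):
  in big: 5
  in in: 3
  big the: 2
  in why: 2
  see in: 2
  the in: 2
  why see: 2
11 duplicate windows → 33 − 11 = 22 distinct.

22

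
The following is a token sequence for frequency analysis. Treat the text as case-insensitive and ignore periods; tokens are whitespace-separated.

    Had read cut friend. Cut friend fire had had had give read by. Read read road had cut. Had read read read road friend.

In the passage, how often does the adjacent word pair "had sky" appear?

0

Scanning the 23 overlapping bigram windows for "had sky":
  (none found)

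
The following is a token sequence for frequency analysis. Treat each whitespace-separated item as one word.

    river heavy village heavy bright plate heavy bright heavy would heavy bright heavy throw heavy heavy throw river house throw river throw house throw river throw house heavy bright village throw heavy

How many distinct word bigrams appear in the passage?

20

32 tokens → 31 bigram windows in total.
Repeated bigrams (each contributes count−1 duplicates):
  heavy bright: 4
  throw river: 3
  bright heavy: 2
  heavy throw: 2
  house throw: 2
  river throw: 2
  throw heavy: 2
  throw house: 2
11 duplicate windows → 31 − 11 = 20 distinct.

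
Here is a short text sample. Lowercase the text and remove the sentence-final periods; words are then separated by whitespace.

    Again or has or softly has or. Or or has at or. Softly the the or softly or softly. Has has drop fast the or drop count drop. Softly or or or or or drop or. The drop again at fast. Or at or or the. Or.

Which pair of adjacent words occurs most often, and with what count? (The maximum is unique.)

Bigram frequencies (highest first):
  or or: 7
  or softly: 4
  the or: 3
  or has: 2
  has or: 2
  softly has: 2
  … (22 more, each ≤ 2)

"or or", 7 times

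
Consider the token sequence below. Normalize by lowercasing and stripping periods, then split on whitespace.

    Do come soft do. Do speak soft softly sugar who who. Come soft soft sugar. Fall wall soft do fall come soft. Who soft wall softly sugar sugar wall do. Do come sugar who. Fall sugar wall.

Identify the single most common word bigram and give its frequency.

"come soft", 3 times

Bigram frequencies (highest first):
  come soft: 3
  do come: 2
  soft do: 2
  do do: 2
  softly sugar: 2
  sugar who: 2
  … (22 more, each ≤ 2)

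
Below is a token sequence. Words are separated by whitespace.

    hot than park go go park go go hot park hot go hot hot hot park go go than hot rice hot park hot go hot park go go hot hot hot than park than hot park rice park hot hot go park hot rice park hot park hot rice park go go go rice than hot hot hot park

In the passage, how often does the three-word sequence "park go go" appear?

5

Scanning the 58 overlapping trigram windows for "park go go":
  position 3–5: park go go
  position 6–8: park go go
  position 16–18: park go go
  position 27–29: park go go
  position 51–53: park go go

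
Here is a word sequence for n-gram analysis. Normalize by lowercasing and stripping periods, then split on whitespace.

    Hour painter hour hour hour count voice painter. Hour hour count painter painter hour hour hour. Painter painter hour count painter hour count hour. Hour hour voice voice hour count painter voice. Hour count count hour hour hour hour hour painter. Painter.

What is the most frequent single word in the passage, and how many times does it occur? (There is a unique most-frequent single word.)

Unigram frequencies (highest first):
  hour: 21
  painter: 10
  count: 7
  voice: 4

"hour", 21 times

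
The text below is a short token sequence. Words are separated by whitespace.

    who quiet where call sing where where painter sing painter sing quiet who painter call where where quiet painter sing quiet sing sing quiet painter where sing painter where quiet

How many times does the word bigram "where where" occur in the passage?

Scanning the 29 overlapping bigram windows for "where where":
  position 6–7: where where
  position 16–17: where where

2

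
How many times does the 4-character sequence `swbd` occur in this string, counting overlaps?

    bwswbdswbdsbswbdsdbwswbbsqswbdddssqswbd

Sliding a length-4 window over the 39 characters (36 positions):
  position 3–6: swbd
  position 7–10: swbd
  position 13–16: swbd
  position 27–30: swbd
  position 36–39: swbd

5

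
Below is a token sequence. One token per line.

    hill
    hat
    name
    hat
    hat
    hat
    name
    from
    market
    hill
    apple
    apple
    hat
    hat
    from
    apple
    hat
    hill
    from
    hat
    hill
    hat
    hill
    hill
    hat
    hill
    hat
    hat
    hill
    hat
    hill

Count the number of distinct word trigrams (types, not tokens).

31 tokens → 29 trigram windows in total.
Repeated trigrams (each contributes count−1 duplicates):
  hat hill hat: 3
  hill hat hill: 3
4 duplicate windows → 29 − 4 = 25 distinct.

25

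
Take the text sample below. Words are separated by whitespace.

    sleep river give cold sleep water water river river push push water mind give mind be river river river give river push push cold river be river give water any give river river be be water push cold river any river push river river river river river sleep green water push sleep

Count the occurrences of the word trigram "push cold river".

Scanning the 50 overlapping trigram windows for "push cold river":
  position 23–25: push cold river
  position 37–39: push cold river

2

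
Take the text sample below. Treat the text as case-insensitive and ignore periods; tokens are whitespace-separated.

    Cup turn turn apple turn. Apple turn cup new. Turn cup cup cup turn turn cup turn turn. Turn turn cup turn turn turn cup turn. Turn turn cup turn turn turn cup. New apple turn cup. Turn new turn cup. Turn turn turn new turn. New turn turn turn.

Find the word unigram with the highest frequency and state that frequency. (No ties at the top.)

"turn", 30 times

Unigram frequencies (highest first):
  turn: 30
  cup: 12
  new: 5
  apple: 3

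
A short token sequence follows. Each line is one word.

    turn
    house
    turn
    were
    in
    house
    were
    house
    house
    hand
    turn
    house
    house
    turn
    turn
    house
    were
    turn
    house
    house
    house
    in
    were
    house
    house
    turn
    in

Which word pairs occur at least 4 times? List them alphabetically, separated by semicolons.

house house; turn house

Bigram counts meeting the condition (at least 4 times):
  house house: 5
  turn house: 4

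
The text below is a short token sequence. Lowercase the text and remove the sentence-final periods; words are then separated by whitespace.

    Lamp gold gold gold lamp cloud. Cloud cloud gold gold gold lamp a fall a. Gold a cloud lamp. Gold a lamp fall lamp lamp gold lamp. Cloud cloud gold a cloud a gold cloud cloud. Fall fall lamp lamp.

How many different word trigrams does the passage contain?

31

40 tokens → 38 trigram windows in total.
Repeated trigrams (each contributes count−1 duplicates):
  cloud cloud gold: 2
  fall lamp lamp: 2
  gold a cloud: 2
  gold gold gold: 2
  gold gold lamp: 2
  gold lamp cloud: 2
  lamp cloud cloud: 2
7 duplicate windows → 38 − 7 = 31 distinct.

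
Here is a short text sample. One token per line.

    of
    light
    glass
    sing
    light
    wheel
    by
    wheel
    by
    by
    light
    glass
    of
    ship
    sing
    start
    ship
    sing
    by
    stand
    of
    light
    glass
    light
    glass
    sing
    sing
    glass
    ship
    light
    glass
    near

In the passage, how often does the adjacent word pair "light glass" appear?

5

Scanning the 31 overlapping bigram windows for "light glass":
  position 2–3: light glass
  position 11–12: light glass
  position 22–23: light glass
  position 24–25: light glass
  position 30–31: light glass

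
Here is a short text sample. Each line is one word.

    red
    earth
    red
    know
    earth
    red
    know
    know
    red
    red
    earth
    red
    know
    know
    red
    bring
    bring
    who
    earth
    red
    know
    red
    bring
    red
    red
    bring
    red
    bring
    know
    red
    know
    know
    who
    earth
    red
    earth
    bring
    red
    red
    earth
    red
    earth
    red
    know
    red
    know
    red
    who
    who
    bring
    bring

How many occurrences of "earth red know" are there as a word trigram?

Scanning the 49 overlapping trigram windows for "earth red know":
  position 2–4: earth red know
  position 5–7: earth red know
  position 11–13: earth red know
  position 19–21: earth red know
  position 42–44: earth red know

5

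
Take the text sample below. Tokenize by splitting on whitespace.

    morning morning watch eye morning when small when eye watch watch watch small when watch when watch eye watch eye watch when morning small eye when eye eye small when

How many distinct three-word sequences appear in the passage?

30 tokens → 28 trigram windows in total.
Repeated trigrams (each contributes count−1 duplicates):
  watch eye watch: 2
1 duplicate windows → 28 − 1 = 27 distinct.

27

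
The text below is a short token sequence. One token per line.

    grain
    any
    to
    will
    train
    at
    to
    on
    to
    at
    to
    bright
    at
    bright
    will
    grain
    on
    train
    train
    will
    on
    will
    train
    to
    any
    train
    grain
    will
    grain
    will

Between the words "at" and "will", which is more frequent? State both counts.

"at": 3 occurrences
"will": 6 occurrences

"will" (6 vs 3)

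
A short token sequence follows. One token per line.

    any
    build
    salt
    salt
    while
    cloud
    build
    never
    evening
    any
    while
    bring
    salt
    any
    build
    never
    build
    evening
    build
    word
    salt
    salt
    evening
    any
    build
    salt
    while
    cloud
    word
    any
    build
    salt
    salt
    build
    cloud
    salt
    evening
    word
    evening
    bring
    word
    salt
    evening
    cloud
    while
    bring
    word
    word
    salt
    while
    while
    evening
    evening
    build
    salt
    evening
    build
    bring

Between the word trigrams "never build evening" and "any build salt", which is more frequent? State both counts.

"any build salt" (3 vs 1)

"never build evening": 1 occurrence
"any build salt": 3 occurrences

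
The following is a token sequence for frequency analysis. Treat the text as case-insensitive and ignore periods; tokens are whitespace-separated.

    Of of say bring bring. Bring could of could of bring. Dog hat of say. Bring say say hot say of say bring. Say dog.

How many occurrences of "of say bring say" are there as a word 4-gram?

Scanning the 22 overlapping 4-gram windows for "of say bring say":
  position 14–17: of say bring say
  position 21–24: of say bring say

2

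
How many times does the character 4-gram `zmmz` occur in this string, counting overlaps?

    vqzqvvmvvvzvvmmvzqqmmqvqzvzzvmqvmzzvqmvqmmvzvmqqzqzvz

Sliding a length-4 window over the 53 characters (50 positions):
  (no match at any position)

0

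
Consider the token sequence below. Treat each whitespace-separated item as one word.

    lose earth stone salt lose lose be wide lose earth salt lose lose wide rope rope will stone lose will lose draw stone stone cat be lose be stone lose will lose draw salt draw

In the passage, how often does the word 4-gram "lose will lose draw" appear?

2

Scanning the 32 overlapping 4-gram windows for "lose will lose draw":
  position 19–22: lose will lose draw
  position 30–33: lose will lose draw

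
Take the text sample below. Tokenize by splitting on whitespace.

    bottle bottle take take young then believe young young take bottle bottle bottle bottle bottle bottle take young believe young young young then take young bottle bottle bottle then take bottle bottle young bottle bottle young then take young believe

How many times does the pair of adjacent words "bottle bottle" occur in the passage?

10

Scanning the 39 overlapping bigram windows for "bottle bottle":
  position 1–2: bottle bottle
  position 11–12: bottle bottle
  position 12–13: bottle bottle
  position 13–14: bottle bottle
  position 14–15: bottle bottle
  position 15–16: bottle bottle
  position 26–27: bottle bottle
  position 27–28: bottle bottle
  position 31–32: bottle bottle
  position 34–35: bottle bottle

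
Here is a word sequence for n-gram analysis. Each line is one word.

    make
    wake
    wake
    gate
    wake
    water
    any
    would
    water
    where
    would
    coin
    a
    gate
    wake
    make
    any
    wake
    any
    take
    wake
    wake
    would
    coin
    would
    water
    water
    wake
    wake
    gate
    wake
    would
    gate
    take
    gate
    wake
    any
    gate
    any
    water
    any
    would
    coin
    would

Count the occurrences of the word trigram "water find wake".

0

Scanning the 42 overlapping trigram windows for "water find wake":
  (none found)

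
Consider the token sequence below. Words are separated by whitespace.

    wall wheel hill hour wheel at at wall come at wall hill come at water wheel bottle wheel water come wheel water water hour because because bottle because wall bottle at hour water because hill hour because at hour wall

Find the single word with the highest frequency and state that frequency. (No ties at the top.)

Unigram frequencies (highest first):
  at: 6
  wall: 5
  wheel: 5
  hour: 5
  water: 5
  because: 5
  … (3 more, each ≤ 3)

"at", 6 times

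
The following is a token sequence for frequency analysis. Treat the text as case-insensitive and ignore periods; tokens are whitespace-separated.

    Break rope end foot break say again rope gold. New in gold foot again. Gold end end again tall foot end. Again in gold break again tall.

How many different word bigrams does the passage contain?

27 tokens → 26 bigram windows in total.
Repeated bigrams (each contributes count−1 duplicates):
  again tall: 2
  end again: 2
  in gold: 2
3 duplicate windows → 26 − 3 = 23 distinct.

23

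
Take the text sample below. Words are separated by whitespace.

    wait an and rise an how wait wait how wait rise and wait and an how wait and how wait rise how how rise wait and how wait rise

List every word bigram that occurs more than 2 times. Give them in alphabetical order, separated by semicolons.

how wait; wait and; wait rise

Bigram counts meeting the condition (more than 2 times):
  how wait: 5
  wait and: 3
  wait rise: 3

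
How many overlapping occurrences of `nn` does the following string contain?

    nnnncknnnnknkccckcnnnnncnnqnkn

11

Sliding a length-2 window over the 30 characters (29 positions):
  position 1–2: nn
  position 2–3: nn
  position 3–4: nn
  position 7–8: nn
  position 8–9: nn
  position 9–10: nn
  position 19–20: nn
  position 20–21: nn
  position 21–22: nn
  position 22–23: nn
  … (1 more)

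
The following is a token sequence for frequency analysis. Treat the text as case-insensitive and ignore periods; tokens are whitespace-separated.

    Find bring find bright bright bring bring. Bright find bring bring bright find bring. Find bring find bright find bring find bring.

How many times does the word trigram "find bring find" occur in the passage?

Scanning the 20 overlapping trigram windows for "find bring find":
  position 1–3: find bring find
  position 13–15: find bring find
  position 15–17: find bring find
  position 19–21: find bring find

4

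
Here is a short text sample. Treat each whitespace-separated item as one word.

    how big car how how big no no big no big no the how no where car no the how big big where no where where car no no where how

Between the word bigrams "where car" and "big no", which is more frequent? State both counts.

"big no" (3 vs 2)

"where car": 2 occurrences
"big no": 3 occurrences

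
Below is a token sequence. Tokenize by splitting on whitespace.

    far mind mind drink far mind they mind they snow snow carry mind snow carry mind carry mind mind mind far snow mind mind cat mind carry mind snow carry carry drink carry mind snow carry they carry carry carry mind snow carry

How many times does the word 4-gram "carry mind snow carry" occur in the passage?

4

Scanning the 40 overlapping 4-gram windows for "carry mind snow carry":
  position 12–15: carry mind snow carry
  position 27–30: carry mind snow carry
  position 33–36: carry mind snow carry
  position 40–43: carry mind snow carry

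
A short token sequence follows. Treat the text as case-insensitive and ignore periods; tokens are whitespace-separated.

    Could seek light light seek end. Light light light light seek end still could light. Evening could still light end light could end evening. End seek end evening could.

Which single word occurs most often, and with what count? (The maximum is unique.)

Unigram frequencies (highest first):
  light: 9
  end: 6
  could: 5
  seek: 4
  evening: 3
  still: 2

"light", 9 times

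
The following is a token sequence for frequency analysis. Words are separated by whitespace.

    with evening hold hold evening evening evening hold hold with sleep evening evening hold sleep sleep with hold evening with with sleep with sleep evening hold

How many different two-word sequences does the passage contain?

14

26 tokens → 25 bigram windows in total.
Repeated bigrams (each contributes count−1 duplicates):
  evening hold: 4
  evening evening: 3
  with sleep: 3
  hold evening: 2
  hold hold: 2
  sleep evening: 2
  sleep with: 2
11 duplicate windows → 25 − 11 = 14 distinct.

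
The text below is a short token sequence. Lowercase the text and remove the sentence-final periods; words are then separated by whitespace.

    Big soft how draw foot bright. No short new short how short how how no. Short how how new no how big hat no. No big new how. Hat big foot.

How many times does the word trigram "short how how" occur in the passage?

2

Scanning the 29 overlapping trigram windows for "short how how":
  position 12–14: short how how
  position 16–18: short how how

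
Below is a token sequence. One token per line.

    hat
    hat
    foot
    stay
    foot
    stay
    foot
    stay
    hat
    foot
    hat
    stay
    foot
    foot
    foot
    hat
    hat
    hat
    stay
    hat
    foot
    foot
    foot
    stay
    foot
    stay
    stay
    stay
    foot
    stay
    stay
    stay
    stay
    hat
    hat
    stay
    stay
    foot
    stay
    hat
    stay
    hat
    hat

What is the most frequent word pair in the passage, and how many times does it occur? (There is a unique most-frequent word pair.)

"foot stay", 7 times

Bigram frequencies (highest first):
  foot stay: 7
  stay foot: 6
  stay stay: 6
  hat hat: 5
  stay hat: 5
  hat stay: 4
  … (3 more, each ≤ 4)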